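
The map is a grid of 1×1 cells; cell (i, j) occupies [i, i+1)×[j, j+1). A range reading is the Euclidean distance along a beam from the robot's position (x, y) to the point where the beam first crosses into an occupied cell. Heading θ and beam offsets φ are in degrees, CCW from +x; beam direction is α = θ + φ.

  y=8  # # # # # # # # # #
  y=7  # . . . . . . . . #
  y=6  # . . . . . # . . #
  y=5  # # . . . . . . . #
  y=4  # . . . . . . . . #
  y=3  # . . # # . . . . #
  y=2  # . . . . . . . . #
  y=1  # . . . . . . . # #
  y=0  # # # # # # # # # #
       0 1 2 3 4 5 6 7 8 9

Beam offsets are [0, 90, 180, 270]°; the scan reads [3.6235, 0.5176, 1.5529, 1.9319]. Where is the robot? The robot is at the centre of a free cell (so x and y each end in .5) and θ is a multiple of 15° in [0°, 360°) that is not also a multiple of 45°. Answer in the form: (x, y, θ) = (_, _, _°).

(x, y, θ) = (2.5, 7.5, 345°)

Candidates: 51 free-cell centres × 16 headings = 816 poses. Raycast each; keep the one whose scan matches to 4 dp.
  (3.5, 5.5, 300°): beam 1 = 1.7321 ≠ 3.6235 ✗
  (7.5, 2.5, 285°): beam 1 = 1.5529 ≠ 3.6235 ✗
  (3.5, 1.5, 240°): beam 1 = 0.5774 ≠ 3.6235 ✗
  (1.5, 1.5, 120°): beam 1 = 1.0000 ≠ 3.6235 ✗
  …
  (2.5, 7.5, 345°): r_1=3.6235, r_2=0.5176, r_3=1.5529, r_4=1.9319 — all match ✓
Only this pose fits every beam.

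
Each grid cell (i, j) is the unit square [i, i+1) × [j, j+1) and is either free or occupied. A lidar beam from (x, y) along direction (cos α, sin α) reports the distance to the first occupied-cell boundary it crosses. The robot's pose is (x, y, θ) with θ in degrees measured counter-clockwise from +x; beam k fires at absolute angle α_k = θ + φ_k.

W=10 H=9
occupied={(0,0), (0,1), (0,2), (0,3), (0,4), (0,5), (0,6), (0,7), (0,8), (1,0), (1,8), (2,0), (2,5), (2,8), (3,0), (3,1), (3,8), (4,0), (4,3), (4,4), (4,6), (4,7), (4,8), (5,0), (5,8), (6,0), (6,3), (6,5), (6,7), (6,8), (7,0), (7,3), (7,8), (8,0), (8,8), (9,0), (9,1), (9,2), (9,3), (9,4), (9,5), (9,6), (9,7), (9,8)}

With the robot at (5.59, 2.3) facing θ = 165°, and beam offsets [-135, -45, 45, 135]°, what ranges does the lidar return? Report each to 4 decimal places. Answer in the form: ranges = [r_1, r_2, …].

beam 1: φ=-135°, α=30°
  direction (0.8660, 0.5000); cell (5,2); t to first gridline: x 0.4734, y 1.4000 (then +1.1547 / +2.0000)
    (6,2) via x @ 0.4734
    (6,3) via y @ 1.4000  # hit
  → r_1 = 1.4000
beam 2: φ=-45°, α=120°
  direction (-0.5000, 0.8660); cell (5,2); t to first gridline: x 1.1800, y 0.8083 (then +2.0000 / +1.1547)
    (5,3) via y @ 0.8083
    (4,3) via x @ 1.1800  # hit
  → r_2 = 1.1800
beam 3: φ=45°, α=210°
  direction (-0.8660, -0.5000); cell (5,2); t to first gridline: x 0.6813, y 0.6000 (then +1.1547 / +2.0000)
    (5,1) via y @ 0.6000
    (4,1) via x @ 0.6813
    (3,1) via x @ 1.8360  # hit
  → r_3 = 1.8360
beam 4: φ=135°, α=300°
  direction (0.5000, -0.8660); cell (5,2); t to first gridline: x 0.8200, y 0.3464 (then +2.0000 / +1.1547)
    (5,1) via y @ 0.3464
    (6,1) via x @ 0.8200
    (6,0) via y @ 1.5011  # hit
  → r_4 = 1.5011

ranges = [1.4000, 1.1800, 1.8360, 1.5011]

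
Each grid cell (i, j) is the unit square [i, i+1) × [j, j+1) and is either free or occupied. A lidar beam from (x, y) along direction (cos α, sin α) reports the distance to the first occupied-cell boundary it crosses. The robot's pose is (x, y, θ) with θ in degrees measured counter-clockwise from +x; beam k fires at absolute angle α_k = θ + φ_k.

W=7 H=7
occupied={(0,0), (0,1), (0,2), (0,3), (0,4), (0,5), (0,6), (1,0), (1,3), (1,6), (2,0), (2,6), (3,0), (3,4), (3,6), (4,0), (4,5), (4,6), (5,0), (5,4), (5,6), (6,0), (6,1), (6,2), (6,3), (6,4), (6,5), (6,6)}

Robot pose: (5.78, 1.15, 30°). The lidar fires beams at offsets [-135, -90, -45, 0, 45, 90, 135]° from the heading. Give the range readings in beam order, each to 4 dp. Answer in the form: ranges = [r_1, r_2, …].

ranges = [0.1553, 0.1732, 0.2278, 0.2540, 0.8500, 3.5600, 4.9486]

beam 1: φ=-135°, α=255°
  d=(-0.2588,-0.9659)  start (5,1)  tX=3.0137 tY=0.1553  stride 1/|dx|=3.8637 1/|dy|=1.0353
    cross y-line → (5,0), t=0.1553 (wall)
  → r_1 = 0.1553
beam 2: φ=-90°, α=300°
  d=(0.5000,-0.8660)  start (5,1)  tX=0.4400 tY=0.1732  stride 1/|dx|=2.0000 1/|dy|=1.1547
    cross y-line → (5,0), t=0.1732 (wall)
  → r_2 = 0.1732
beam 3: φ=-45°, α=345°
  d=(0.9659,-0.2588)  start (5,1)  tX=0.2278 tY=0.5796  stride 1/|dx|=1.0353 1/|dy|=3.8637
    cross x-line → (6,1), t=0.2278 (wall)
  → r_3 = 0.2278
beam 4: φ=0°, α=30°
  d=(0.8660,0.5000)  start (5,1)  tX=0.2540 tY=1.7000  stride 1/|dx|=1.1547 1/|dy|=2.0000
    cross x-line → (6,1), t=0.2540 (wall)
  → r_4 = 0.2540
beam 5: φ=45°, α=75°
  d=(0.2588,0.9659)  start (5,1)  tX=0.8500 tY=0.8800  stride 1/|dx|=3.8637 1/|dy|=1.0353
    cross x-line → (6,1), t=0.8500 (wall)
  → r_5 = 0.8500
beam 6: φ=90°, α=120°
  d=(-0.5000,0.8660)  start (5,1)  tX=1.5600 tY=0.9815  stride 1/|dx|=2.0000 1/|dy|=1.1547
    cross y-line → (5,2), t=0.9815
    cross x-line → (4,2), t=1.5600
    cross y-line → (4,3), t=2.1362
    cross y-line → (4,4), t=3.2909
    cross x-line → (3,4), t=3.5600 (wall)
  → r_6 = 3.5600
beam 7: φ=135°, α=165°
  d=(-0.9659,0.2588)  start (5,1)  tX=0.8075 tY=3.2841  stride 1/|dx|=1.0353 1/|dy|=3.8637
    cross x-line → (4,1), t=0.8075
    cross x-line → (3,1), t=1.8428
    cross x-line → (2,1), t=2.8781
    cross y-line → (2,2), t=3.2841
    cross x-line → (1,2), t=3.9133
    cross x-line → (0,2), t=4.9486 (wall)
  → r_7 = 4.9486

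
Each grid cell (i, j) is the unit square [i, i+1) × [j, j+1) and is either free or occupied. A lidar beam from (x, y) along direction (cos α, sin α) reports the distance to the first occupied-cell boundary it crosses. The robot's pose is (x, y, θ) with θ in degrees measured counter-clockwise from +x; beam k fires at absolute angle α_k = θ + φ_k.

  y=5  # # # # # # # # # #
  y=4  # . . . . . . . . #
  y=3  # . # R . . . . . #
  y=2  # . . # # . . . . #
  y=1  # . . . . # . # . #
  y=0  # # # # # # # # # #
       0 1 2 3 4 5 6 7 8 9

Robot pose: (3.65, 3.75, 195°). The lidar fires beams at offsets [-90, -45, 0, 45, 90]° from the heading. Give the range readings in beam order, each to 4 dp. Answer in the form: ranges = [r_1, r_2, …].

beam 1: φ=-90°, α=105°
  direction (-0.2588, 0.9659); cell (3,3); t to first gridline: x 2.5114, y 0.2588 (then +3.8637 / +1.0353)
    (3,4) via y @ 0.2588
    (3,5) via y @ 1.2941  # hit
  → r_1 = 1.2941
beam 2: φ=-45°, α=150°
  direction (-0.8660, 0.5000); cell (3,3); t to first gridline: x 0.7506, y 0.5000 (then +1.1547 / +2.0000)
    (3,4) via y @ 0.5000
    (2,4) via x @ 0.7506
    (1,4) via x @ 1.9053
    (1,5) via y @ 2.5000  # hit
  → r_2 = 2.5000
beam 3: φ=0°, α=195°
  direction (-0.9659, -0.2588); cell (3,3); t to first gridline: x 0.6729, y 2.8978 (then +1.0353 / +3.8637)
    (2,3) via x @ 0.6729  # hit
  → r_3 = 0.6729
beam 4: φ=45°, α=240°
  direction (-0.5000, -0.8660); cell (3,3); t to first gridline: x 1.3000, y 0.8660 (then +2.0000 / +1.1547)
    (3,2) via y @ 0.8660  # hit
  → r_4 = 0.8660
beam 5: φ=90°, α=285°
  direction (0.2588, -0.9659); cell (3,3); t to first gridline: x 1.3523, y 0.7765 (then +3.8637 / +1.0353)
    (3,2) via y @ 0.7765  # hit
  → r_5 = 0.7765

ranges = [1.2941, 2.5000, 0.6729, 0.8660, 0.7765]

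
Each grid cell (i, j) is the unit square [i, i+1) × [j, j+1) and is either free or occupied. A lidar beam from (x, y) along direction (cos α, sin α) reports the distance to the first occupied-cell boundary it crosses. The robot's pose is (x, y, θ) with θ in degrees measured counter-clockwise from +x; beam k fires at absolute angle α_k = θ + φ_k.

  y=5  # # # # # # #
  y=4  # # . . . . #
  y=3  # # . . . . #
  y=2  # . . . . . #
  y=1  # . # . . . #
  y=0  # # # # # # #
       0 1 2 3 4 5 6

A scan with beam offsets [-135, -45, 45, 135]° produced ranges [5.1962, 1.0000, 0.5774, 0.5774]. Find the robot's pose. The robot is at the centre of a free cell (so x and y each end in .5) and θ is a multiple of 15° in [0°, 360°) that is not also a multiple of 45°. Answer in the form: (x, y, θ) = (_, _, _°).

(x, y, θ) = (5.5, 4.5, 345°)

Candidates: 17 free-cell centres × 16 headings = 272 poses. Raycast each; keep the one whose scan matches to 4 dp.
  (3.5, 2.5, 105°): beam 1 = 2.8868 ≠ 5.1962 ✗
  (2.5, 2.5, 150°): beam 1 = 3.6235 ≠ 5.1962 ✗
  (1.5, 1.5, 30°): beam 1 = 0.5176 ≠ 5.1962 ✗
  (1.5, 2.5, 15°): beam 1 = 1.0000 ≠ 5.1962 ✗
  …
  (5.5, 4.5, 345°): r_1=5.1962, r_2=1.0000, r_3=0.5774, r_4=0.5774 — all match ✓
Only this pose fits every beam.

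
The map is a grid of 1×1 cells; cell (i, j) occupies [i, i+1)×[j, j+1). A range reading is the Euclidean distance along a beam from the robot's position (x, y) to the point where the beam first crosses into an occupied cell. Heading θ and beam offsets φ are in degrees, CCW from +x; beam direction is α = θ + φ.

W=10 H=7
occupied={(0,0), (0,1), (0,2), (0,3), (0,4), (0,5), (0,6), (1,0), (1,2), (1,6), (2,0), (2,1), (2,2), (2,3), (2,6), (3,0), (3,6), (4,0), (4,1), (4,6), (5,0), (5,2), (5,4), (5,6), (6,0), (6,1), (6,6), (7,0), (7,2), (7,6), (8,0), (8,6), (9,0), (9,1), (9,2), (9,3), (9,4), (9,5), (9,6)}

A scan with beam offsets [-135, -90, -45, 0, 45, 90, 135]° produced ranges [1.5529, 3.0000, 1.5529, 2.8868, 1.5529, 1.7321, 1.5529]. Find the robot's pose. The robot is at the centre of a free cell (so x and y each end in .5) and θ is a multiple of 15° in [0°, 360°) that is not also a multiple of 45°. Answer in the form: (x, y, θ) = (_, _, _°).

Candidates: 31 free-cell centres × 16 headings = 496 poses. Raycast each; keep the one whose scan matches to 4 dp.
  (1.5, 3.5, 150°): beam 1 = 0.5176 ≠ 1.5529 ✗
  (4.5, 4.5, 195°): beam 1 = 1.7321 ≠ 1.5529 ✗
  (3.5, 3.5, 285°): beam 1 = 0.5774 ≠ 1.5529 ✗
  …
  (7.5, 4.5, 240°): r_1=1.5529, r_2=3.0000, r_3=1.5529, r_4=2.8868, r_5=1.5529, r_6=1.7321, r_7=1.5529 — all match ✓
Only this pose fits every beam.

(x, y, θ) = (7.5, 4.5, 240°)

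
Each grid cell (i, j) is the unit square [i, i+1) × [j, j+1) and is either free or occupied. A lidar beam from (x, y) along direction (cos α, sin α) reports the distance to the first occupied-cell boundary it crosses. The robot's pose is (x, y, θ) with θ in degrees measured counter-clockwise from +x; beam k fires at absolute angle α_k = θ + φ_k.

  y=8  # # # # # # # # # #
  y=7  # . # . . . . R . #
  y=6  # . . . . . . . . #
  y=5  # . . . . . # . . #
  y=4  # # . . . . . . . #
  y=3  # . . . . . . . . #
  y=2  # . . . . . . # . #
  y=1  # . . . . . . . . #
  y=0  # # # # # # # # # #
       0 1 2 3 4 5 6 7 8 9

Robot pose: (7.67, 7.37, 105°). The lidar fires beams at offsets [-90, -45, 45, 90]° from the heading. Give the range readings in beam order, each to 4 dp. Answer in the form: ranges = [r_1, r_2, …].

ranges = [1.3769, 0.7275, 1.2600, 6.9053]

beam 1: φ=-90°, α=15°
  d=(0.9659,0.2588)  start (7,7)  tX=0.3416 tY=2.4341  stride 1/|dx|=1.0353 1/|dy|=3.8637
    cross x-line → (8,7), t=0.3416
    cross x-line → (9,7), t=1.3769 (wall)
  → r_1 = 1.3769
beam 2: φ=-45°, α=60°
  d=(0.5000,0.8660)  start (7,7)  tX=0.6600 tY=0.7275  stride 1/|dx|=2.0000 1/|dy|=1.1547
    cross x-line → (8,7), t=0.6600
    cross y-line → (8,8), t=0.7275 (wall)
  → r_2 = 0.7275
beam 3: φ=45°, α=150°
  d=(-0.8660,0.5000)  start (7,7)  tX=0.7736 tY=1.2600  stride 1/|dx|=1.1547 1/|dy|=2.0000
    cross x-line → (6,7), t=0.7736
    cross y-line → (6,8), t=1.2600 (wall)
  → r_3 = 1.2600
beam 4: φ=90°, α=195°
  d=(-0.9659,-0.2588)  start (7,7)  tX=0.6936 tY=1.4296  stride 1/|dx|=1.0353 1/|dy|=3.8637
    cross x-line → (6,7), t=0.6936
    cross y-line → (6,6), t=1.4296
    cross x-line → (5,6), t=1.7289
    cross x-line → (4,6), t=2.7642
    cross x-line → (3,6), t=3.7995
    cross x-line → (2,6), t=4.8347
    cross y-line → (2,5), t=5.2933
    cross x-line → (1,5), t=5.8700
    cross x-line → (0,5), t=6.9053 (wall)
  → r_4 = 6.9053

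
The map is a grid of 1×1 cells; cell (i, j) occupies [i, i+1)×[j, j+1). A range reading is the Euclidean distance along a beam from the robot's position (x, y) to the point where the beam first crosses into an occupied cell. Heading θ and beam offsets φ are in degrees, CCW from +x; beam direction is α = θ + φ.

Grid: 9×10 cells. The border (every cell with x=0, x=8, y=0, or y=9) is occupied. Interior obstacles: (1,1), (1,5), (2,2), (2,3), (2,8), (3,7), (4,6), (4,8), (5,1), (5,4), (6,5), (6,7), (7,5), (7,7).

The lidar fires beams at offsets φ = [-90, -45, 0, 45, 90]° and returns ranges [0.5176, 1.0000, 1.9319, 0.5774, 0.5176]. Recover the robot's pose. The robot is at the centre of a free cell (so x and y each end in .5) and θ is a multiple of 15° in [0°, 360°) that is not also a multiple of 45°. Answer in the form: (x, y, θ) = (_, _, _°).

Enumerate (i+0.5, j+0.5, θ) over the 42 free cells and 16 admissible headings. For each, cast all 5 beams and compare to the given ranges.
  (1.5, 4.5, 345°): beam 1 = 1.9319 ≠ 0.5176 ✗
  (3.5, 3.5, 210°): beam 1 = 5.0000 ≠ 0.5176 ✗
  (3.5, 5.5, 120°): beam 1 = 1.0000 ≠ 0.5176 ✗
  (3.5, 4.5, 255°): beam 1 = 1.9319 ≠ 0.5176 ✗
  (6.5, 4.5, 255°): beam 2 = 0.5774 ≠ 1.0000 ✗
  …
  (1.5, 2.5, 105°): r_1=0.5176, r_2=1.0000, r_3=1.9319, r_4=0.5774, r_5=0.5176 — all match ✓
No second candidate reproduces the full scan.

(x, y, θ) = (1.5, 2.5, 105°)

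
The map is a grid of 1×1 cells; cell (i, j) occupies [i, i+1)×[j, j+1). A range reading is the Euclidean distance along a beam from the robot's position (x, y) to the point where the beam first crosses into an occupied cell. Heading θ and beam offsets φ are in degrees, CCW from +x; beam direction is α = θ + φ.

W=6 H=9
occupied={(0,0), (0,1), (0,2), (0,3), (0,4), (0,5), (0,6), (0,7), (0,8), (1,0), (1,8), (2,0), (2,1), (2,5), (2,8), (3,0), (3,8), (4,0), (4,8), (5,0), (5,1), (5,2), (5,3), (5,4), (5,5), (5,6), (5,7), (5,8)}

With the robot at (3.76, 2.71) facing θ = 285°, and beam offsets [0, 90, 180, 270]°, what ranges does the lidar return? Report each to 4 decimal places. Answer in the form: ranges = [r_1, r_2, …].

beam 1: φ=0°, α=285°
  d=(0.2588,-0.9659)  start (3,2)  tX=0.9273 tY=0.7350  stride 1/|dx|=3.8637 1/|dy|=1.0353
    cross y-line → (3,1), t=0.7350
    cross x-line → (4,1), t=0.9273
    cross y-line → (4,0), t=1.7703 (wall)
  → r_1 = 1.7703
beam 2: φ=90°, α=15°
  d=(0.9659,0.2588)  start (3,2)  tX=0.2485 tY=1.1205  stride 1/|dx|=1.0353 1/|dy|=3.8637
    cross x-line → (4,2), t=0.2485
    cross y-line → (4,3), t=1.1205
    cross x-line → (5,3), t=1.2837 (wall)
  → r_2 = 1.2837
beam 3: φ=180°, α=105°
  d=(-0.2588,0.9659)  start (3,2)  tX=2.9364 tY=0.3002  stride 1/|dx|=3.8637 1/|dy|=1.0353
    cross y-line → (3,3), t=0.3002
    cross y-line → (3,4), t=1.3355
    cross y-line → (3,5), t=2.3708
    cross x-line → (2,5), t=2.9364 (wall)
  → r_3 = 2.9364
beam 4: φ=270°, α=195°
  d=(-0.9659,-0.2588)  start (3,2)  tX=0.7868 tY=2.7432  stride 1/|dx|=1.0353 1/|dy|=3.8637
    cross x-line → (2,2), t=0.7868
    cross x-line → (1,2), t=1.8221
    cross y-line → (1,1), t=2.7432
    cross x-line → (0,1), t=2.8574 (wall)
  → r_4 = 2.8574

ranges = [1.7703, 1.2837, 2.9364, 2.8574]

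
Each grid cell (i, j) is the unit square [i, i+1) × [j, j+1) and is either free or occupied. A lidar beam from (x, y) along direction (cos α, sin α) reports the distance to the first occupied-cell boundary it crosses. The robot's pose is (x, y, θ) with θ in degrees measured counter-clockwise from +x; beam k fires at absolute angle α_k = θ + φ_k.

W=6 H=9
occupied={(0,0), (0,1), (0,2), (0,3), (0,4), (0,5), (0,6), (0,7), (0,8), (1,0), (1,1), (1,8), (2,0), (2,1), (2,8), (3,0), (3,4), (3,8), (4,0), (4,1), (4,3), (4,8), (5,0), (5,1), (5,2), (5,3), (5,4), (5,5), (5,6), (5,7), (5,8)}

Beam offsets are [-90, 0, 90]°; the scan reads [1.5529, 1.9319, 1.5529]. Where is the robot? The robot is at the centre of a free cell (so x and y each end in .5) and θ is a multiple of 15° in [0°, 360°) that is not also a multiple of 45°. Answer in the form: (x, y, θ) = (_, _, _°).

(x, y, θ) = (3.5, 2.5, 195°)

Enumerate (i+0.5, j+0.5, θ) over the 23 free cells and 16 admissible headings. For each, cast all 3 beams and compare to the given ranges.
  (3.5, 2.5, 60°): beam 1 = 1.0000 ≠ 1.5529 ✗
  (3.5, 1.5, 165°): beam 1 = 1.9319 ≠ 1.5529 ✗
  (1.5, 6.5, 195°): beam 2 = 0.5176 ≠ 1.9319 ✗
  …
  (3.5, 2.5, 195°): r_1=1.5529, r_2=1.9319, r_3=1.5529 — all match ✓
Unique over the lattice → pose = (3.5, 2.5, 195°).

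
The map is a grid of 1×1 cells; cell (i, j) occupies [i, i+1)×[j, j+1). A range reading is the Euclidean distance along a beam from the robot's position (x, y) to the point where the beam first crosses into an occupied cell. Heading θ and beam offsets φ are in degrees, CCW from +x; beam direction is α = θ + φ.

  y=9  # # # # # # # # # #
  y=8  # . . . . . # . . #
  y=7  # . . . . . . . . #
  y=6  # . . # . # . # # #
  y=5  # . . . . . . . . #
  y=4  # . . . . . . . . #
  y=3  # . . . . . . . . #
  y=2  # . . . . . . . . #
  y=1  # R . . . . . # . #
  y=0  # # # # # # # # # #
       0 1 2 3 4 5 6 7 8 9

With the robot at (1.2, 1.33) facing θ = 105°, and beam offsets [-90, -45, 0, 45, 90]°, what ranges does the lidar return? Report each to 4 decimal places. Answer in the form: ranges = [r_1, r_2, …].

ranges = [8.0752, 5.3925, 0.7727, 0.2309, 0.2071]

beam 1: φ=-90°, α=15°
  direction (0.9659, 0.2588); cell (1,1); t to first gridline: x 0.8282, y 2.5887 (then +1.0353 / +3.8637)
    (2,1) via x @ 0.8282
    (3,1) via x @ 1.8635
    (3,2) via y @ 2.5887
    (4,2) via x @ 2.8988
    (5,2) via x @ 3.9340
    (6,2) via x @ 4.9693
    (7,2) via x @ 6.0046
    (7,3) via y @ 6.4524
    (8,3) via x @ 7.0399
    (9,3) via x @ 8.0752  # hit
  → r_1 = 8.0752
beam 2: φ=-45°, α=60°
  direction (0.5000, 0.8660); cell (1,1); t to first gridline: x 1.6000, y 0.7736 (then +2.0000 / +1.1547)
    (1,2) via y @ 0.7736
    (2,2) via x @ 1.6000
    (2,3) via y @ 1.9283
    (2,4) via y @ 3.0831
    (3,4) via x @ 3.6000
    (3,5) via y @ 4.2378
    (3,6) via y @ 5.3925  # hit
  → r_2 = 5.3925
beam 3: φ=0°, α=105°
  direction (-0.2588, 0.9659); cell (1,1); t to first gridline: x 0.7727, y 0.6936 (then +3.8637 / +1.0353)
    (1,2) via y @ 0.6936
    (0,2) via x @ 0.7727  # hit
  → r_3 = 0.7727
beam 4: φ=45°, α=150°
  direction (-0.8660, 0.5000); cell (1,1); t to first gridline: x 0.2309, y 1.3400 (then +1.1547 / +2.0000)
    (0,1) via x @ 0.2309  # hit
  → r_4 = 0.2309
beam 5: φ=90°, α=195°
  direction (-0.9659, -0.2588); cell (1,1); t to first gridline: x 0.2071, y 1.2750 (then +1.0353 / +3.8637)
    (0,1) via x @ 0.2071  # hit
  → r_5 = 0.2071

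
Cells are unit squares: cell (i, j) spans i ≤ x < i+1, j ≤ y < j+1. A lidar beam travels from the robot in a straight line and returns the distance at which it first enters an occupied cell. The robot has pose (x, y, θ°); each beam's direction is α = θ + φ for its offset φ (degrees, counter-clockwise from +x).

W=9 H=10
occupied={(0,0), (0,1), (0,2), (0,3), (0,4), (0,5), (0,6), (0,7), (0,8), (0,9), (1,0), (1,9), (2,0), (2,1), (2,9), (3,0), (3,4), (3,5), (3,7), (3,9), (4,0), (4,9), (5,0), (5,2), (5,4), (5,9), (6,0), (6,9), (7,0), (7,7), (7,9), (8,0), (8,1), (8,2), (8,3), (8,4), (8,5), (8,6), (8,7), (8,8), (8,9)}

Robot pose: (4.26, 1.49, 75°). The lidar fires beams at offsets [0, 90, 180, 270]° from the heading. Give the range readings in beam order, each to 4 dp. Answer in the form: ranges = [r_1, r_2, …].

beam 1: φ=0°, α=75°
  cosα=0.2588 sinα=0.9659 | (4,1) | tMaxX 2.8591 tMaxY 0.5280 | tΔX 3.8637 tΔY 1.0353
    t=0.5280 [y] (4,2)
    t=1.5633 [y] (4,3)
    t=2.5985 [y] (4,4)
    t=2.8591 [x] (5,4) — stop
  → r_1 = 2.8591
beam 2: φ=90°, α=165°
  cosα=-0.9659 sinα=0.2588 | (4,1) | tMaxX 0.2692 tMaxY 1.9705 | tΔX 1.0353 tΔY 3.8637
    t=0.2692 [x] (3,1)
    t=1.3044 [x] (2,1) — stop
  → r_2 = 1.3044
beam 3: φ=180°, α=255°
  cosα=-0.2588 sinα=-0.9659 | (4,1) | tMaxX 1.0046 tMaxY 0.5073 | tΔX 3.8637 tΔY 1.0353
    t=0.5073 [y] (4,0) — stop
  → r_3 = 0.5073
beam 4: φ=270°, α=345°
  cosα=0.9659 sinα=-0.2588 | (4,1) | tMaxX 0.7661 tMaxY 1.8932 | tΔX 1.0353 tΔY 3.8637
    t=0.7661 [x] (5,1)
    t=1.8014 [x] (6,1)
    t=1.8932 [y] (6,0) — stop
  → r_4 = 1.8932

ranges = [2.8591, 1.3044, 0.5073, 1.8932]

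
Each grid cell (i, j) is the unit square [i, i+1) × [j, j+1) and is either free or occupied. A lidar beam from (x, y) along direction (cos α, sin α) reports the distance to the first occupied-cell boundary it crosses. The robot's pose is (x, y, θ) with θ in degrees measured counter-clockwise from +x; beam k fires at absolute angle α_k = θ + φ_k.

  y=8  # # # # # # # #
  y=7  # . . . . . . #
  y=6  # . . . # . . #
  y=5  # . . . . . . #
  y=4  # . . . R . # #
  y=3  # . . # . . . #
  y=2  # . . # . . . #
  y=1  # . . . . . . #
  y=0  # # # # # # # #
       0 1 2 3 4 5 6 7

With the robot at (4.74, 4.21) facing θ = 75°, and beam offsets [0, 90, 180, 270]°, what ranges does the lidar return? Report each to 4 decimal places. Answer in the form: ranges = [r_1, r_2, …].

beam 1: φ=0°, α=75°
  cosα=0.2588 sinα=0.9659 | (4,4) | tMaxX 1.0046 tMaxY 0.8179 | tΔX 3.8637 tΔY 1.0353
    t=0.8179 [y] (4,5)
    t=1.0046 [x] (5,5)
    t=1.8531 [y] (5,6)
    t=2.8884 [y] (5,7)
    t=3.9237 [y] (5,8) — stop
  → r_1 = 3.9237
beam 2: φ=90°, α=165°
  cosα=-0.9659 sinα=0.2588 | (4,4) | tMaxX 0.7661 tMaxY 3.0523 | tΔX 1.0353 tΔY 3.8637
    t=0.7661 [x] (3,4)
    t=1.8014 [x] (2,4)
    t=2.8367 [x] (1,4)
    t=3.0523 [y] (1,5)
    t=3.8719 [x] (0,5) — stop
  → r_2 = 3.8719
beam 3: φ=180°, α=255°
  cosα=-0.2588 sinα=-0.9659 | (4,4) | tMaxX 2.8591 tMaxY 0.2174 | tΔX 3.8637 tΔY 1.0353
    t=0.2174 [y] (4,3)
    t=1.2527 [y] (4,2)
    t=2.2880 [y] (4,1)
    t=2.8591 [x] (3,1)
    t=3.3232 [y] (3,0) — stop
  → r_3 = 3.3232
beam 4: φ=270°, α=345°
  cosα=0.9659 sinα=-0.2588 | (4,4) | tMaxX 0.2692 tMaxY 0.8114 | tΔX 1.0353 tΔY 3.8637
    t=0.2692 [x] (5,4)
    t=0.8114 [y] (5,3)
    t=1.3044 [x] (6,3)
    t=2.3397 [x] (7,3) — stop
  → r_4 = 2.3397

ranges = [3.9237, 3.8719, 3.3232, 2.3397]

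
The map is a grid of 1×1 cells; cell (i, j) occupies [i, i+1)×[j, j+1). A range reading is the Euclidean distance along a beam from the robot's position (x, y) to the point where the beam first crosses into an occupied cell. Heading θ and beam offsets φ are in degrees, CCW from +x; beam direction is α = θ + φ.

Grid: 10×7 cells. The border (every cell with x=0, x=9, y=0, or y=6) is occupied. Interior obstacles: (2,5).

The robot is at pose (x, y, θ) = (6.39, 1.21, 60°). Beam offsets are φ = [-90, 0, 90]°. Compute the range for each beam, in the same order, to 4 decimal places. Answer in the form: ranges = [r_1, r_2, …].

beam 1: φ=-90°, α=330°
  direction (0.8660, -0.5000); cell (6,1); t to first gridline: x 0.7044, y 0.4200 (then +1.1547 / +2.0000)
    (6,0) via y @ 0.4200  # hit
  → r_1 = 0.4200
beam 2: φ=0°, α=60°
  direction (0.5000, 0.8660); cell (6,1); t to first gridline: x 1.2200, y 0.9122 (then +2.0000 / +1.1547)
    (6,2) via y @ 0.9122
    (7,2) via x @ 1.2200
    (7,3) via y @ 2.0669
    (8,3) via x @ 3.2200
    (8,4) via y @ 3.2216
    (8,5) via y @ 4.3763
    (9,5) via x @ 5.2200  # hit
  → r_2 = 5.2200
beam 3: φ=90°, α=150°
  direction (-0.8660, 0.5000); cell (6,1); t to first gridline: x 0.4503, y 1.5800 (then +1.1547 / +2.0000)
    (5,1) via x @ 0.4503
    (5,2) via y @ 1.5800
    (4,2) via x @ 1.6050
    (3,2) via x @ 2.7597
    (3,3) via y @ 3.5800
    (2,3) via x @ 3.9144
    (1,3) via x @ 5.0691
    (1,4) via y @ 5.5800
    (0,4) via x @ 6.2238  # hit
  → r_3 = 6.2238

ranges = [0.4200, 5.2200, 6.2238]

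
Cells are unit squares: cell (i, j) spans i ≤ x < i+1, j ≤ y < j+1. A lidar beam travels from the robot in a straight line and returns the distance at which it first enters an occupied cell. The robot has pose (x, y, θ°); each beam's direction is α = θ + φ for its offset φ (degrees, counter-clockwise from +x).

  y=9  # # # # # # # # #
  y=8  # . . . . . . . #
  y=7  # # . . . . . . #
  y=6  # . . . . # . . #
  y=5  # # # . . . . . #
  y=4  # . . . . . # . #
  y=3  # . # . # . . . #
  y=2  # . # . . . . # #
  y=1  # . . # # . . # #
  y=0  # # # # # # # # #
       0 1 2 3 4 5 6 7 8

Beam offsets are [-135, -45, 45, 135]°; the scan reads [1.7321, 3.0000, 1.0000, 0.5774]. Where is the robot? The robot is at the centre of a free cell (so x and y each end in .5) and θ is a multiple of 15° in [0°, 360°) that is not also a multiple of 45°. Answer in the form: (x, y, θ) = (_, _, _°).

Candidates: 44 free-cell centres × 16 headings = 704 poses. Raycast each; keep the one whose scan matches to 4 dp.
  (2.5, 8.5, 120°): beam 1 = 5.6940 ≠ 1.7321 ✗
  (1.5, 4.5, 345°): beam 1 = 0.5774 ≠ 1.7321 ✗
  (5.5, 4.5, 345°): beam 1 = 1.0000 ≠ 1.7321 ✗
  …
  (6.5, 5.5, 105°): r_1=1.7321, r_2=3.0000, r_3=1.0000, r_4=0.5774 — all match ✓
Only this pose fits every beam.

(x, y, θ) = (6.5, 5.5, 105°)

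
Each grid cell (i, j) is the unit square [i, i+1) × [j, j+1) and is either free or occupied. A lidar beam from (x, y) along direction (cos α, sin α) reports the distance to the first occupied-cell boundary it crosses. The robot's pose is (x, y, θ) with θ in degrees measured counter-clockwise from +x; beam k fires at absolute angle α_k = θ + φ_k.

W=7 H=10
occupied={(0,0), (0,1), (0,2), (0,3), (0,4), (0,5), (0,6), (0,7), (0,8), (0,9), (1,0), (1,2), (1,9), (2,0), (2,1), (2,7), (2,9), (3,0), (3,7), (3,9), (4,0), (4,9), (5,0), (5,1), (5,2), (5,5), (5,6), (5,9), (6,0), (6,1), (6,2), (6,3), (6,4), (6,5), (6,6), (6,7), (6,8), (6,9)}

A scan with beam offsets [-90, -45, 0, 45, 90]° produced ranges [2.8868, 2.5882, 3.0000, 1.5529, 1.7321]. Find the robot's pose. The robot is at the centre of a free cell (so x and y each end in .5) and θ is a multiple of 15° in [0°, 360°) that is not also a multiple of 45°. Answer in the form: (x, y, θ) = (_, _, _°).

The pose lattice has 32·16 = 512 candidates. Test each by forward raycasting.
  (3.5, 3.5, 165°): beam 1 = 5.6940 ≠ 2.8868 ✗
  (2.5, 5.5, 30°): beam 1 = 5.0000 ≠ 2.8868 ✗
  (1.5, 6.5, 255°): beam 1 = 0.5176 ≠ 2.8868 ✗
  (3.5, 2.5, 150°): beam 1 = 3.0000 ≠ 2.8868 ✗
  …
  (2.5, 4.5, 120°): r_1=2.8868, r_2=2.5882, r_3=3.0000, r_4=1.5529, r_5=1.7321 — all match ✓
No second candidate reproduces the full scan.

(x, y, θ) = (2.5, 4.5, 120°)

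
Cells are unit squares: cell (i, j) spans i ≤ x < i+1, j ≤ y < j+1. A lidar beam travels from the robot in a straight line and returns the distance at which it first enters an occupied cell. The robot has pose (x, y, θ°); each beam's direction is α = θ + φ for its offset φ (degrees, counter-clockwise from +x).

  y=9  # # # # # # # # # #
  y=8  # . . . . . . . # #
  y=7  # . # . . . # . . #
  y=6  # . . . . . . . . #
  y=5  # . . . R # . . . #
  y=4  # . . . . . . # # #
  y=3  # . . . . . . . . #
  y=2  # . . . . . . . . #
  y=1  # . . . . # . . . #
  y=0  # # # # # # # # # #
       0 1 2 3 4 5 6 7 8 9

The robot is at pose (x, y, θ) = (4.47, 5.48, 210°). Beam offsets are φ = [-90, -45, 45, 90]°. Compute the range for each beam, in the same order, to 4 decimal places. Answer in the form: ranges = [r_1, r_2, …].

ranges = [4.0645, 3.5924, 4.6380, 5.1731]

beam 1: φ=-90°, α=120°
  d=(-0.5000,0.8660)  start (4,5)  tX=0.9400 tY=0.6004  stride 1/|dx|=2.0000 1/|dy|=1.1547
    cross y-line → (4,6), t=0.6004
    cross x-line → (3,6), t=0.9400
    cross y-line → (3,7), t=1.7551
    cross y-line → (3,8), t=2.9098
    cross x-line → (2,8), t=2.9400
    cross y-line → (2,9), t=4.0645 (wall)
  → r_1 = 4.0645
beam 2: φ=-45°, α=165°
  d=(-0.9659,0.2588)  start (4,5)  tX=0.4866 tY=2.0091  stride 1/|dx|=1.0353 1/|dy|=3.8637
    cross x-line → (3,5), t=0.4866
    cross x-line → (2,5), t=1.5219
    cross y-line → (2,6), t=2.0091
    cross x-line → (1,6), t=2.5571
    cross x-line → (0,6), t=3.5924 (wall)
  → r_2 = 3.5924
beam 3: φ=45°, α=255°
  d=(-0.2588,-0.9659)  start (4,5)  tX=1.8159 tY=0.4969  stride 1/|dx|=3.8637 1/|dy|=1.0353
    cross y-line → (4,4), t=0.4969
    cross y-line → (4,3), t=1.5322
    cross x-line → (3,3), t=1.8159
    cross y-line → (3,2), t=2.5675
    cross y-line → (3,1), t=3.6028
    cross y-line → (3,0), t=4.6380 (wall)
  → r_3 = 4.6380
beam 4: φ=90°, α=300°
  d=(0.5000,-0.8660)  start (4,5)  tX=1.0600 tY=0.5543  stride 1/|dx|=2.0000 1/|dy|=1.1547
    cross y-line → (4,4), t=0.5543
    cross x-line → (5,4), t=1.0600
    cross y-line → (5,3), t=1.7090
    cross y-line → (5,2), t=2.8637
    cross x-line → (6,2), t=3.0600
    cross y-line → (6,1), t=4.0184
    cross x-line → (7,1), t=5.0600
    cross y-line → (7,0), t=5.1731 (wall)
  → r_4 = 5.1731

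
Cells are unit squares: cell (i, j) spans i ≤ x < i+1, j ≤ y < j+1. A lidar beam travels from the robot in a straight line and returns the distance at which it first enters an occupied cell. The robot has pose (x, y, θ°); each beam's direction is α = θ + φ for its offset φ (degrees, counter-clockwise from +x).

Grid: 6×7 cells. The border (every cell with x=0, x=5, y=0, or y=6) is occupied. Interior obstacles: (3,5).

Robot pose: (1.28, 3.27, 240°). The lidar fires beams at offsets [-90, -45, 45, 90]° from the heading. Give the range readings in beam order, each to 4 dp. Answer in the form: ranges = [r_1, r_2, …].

beam 1: φ=-90°, α=150°
  direction (-0.8660, 0.5000); cell (1,3); t to first gridline: x 0.3233, y 1.4600 (then +1.1547 / +2.0000)
    (0,3) via x @ 0.3233  # hit
  → r_1 = 0.3233
beam 2: φ=-45°, α=195°
  direction (-0.9659, -0.2588); cell (1,3); t to first gridline: x 0.2899, y 1.0432 (then +1.0353 / +3.8637)
    (0,3) via x @ 0.2899  # hit
  → r_2 = 0.2899
beam 3: φ=45°, α=285°
  direction (0.2588, -0.9659); cell (1,3); t to first gridline: x 2.7819, y 0.2795 (then +3.8637 / +1.0353)
    (1,2) via y @ 0.2795
    (1,1) via y @ 1.3148
    (1,0) via y @ 2.3501  # hit
  → r_3 = 2.3501
beam 4: φ=90°, α=330°
  direction (0.8660, -0.5000); cell (1,3); t to first gridline: x 0.8314, y 0.5400 (then +1.1547 / +2.0000)
    (1,2) via y @ 0.5400
    (2,2) via x @ 0.8314
    (3,2) via x @ 1.9861
    (3,1) via y @ 2.5400
    (4,1) via x @ 3.1408
    (5,1) via x @ 4.2955  # hit
  → r_4 = 4.2955

ranges = [0.3233, 0.2899, 2.3501, 4.2955]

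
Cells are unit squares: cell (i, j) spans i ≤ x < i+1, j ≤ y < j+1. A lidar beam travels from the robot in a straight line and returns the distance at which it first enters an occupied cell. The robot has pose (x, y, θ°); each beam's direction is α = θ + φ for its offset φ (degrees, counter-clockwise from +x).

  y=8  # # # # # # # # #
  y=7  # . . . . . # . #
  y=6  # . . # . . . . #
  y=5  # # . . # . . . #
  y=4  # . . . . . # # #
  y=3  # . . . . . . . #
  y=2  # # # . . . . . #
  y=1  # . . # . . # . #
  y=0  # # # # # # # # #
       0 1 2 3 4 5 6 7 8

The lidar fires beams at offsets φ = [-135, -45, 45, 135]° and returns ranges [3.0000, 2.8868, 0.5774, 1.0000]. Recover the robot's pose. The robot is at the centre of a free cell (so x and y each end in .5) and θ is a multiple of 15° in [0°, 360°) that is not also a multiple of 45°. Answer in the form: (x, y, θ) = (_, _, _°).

The pose lattice has 39·16 = 624 candidates. Test each by forward raycasting.
  (7.5, 6.5, 300°): beam 1 = 5.7956 ≠ 3.0000 ✗
  (1.5, 7.5, 165°): beam 1 = 1.0000 ≠ 3.0000 ✗
  (2.5, 7.5, 210°): beam 1 = 0.5176 ≠ 3.0000 ✗
  (4.5, 3.5, 150°): beam 1 = 1.9319 ≠ 3.0000 ✗
  (5.5, 3.5, 330°): beam 1 = 2.5882 ≠ 3.0000 ✗
  …
  (5.5, 4.5, 345°): r_1=3.0000, r_2=2.8868, r_3=0.5774, r_4=1.0000 — all match ✓
Unique over the lattice → pose = (5.5, 4.5, 345°).

(x, y, θ) = (5.5, 4.5, 345°)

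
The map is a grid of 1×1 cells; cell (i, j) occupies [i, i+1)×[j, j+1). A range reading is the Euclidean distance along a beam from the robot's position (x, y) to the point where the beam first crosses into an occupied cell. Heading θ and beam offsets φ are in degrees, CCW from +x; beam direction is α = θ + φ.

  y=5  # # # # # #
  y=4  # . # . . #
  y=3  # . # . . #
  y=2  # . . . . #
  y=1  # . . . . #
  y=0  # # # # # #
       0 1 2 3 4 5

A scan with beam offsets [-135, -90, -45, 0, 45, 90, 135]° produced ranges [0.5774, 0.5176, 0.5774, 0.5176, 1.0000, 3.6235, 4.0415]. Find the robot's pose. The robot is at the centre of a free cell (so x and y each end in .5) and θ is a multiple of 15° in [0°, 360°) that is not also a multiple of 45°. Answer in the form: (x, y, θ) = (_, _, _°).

The pose lattice has 14·16 = 224 candidates. Test each by forward raycasting.
  (4.5, 4.5, 255°): beam 2 = 1.5529 ≠ 0.5176 ✗
  (3.5, 1.5, 60°): beam 1 = 0.5176 ≠ 0.5774 ✗
  (4.5, 3.5, 195°): beam 1 = 1.0000 ≠ 0.5774 ✗
  …
  (4.5, 1.5, 15°): r_1=0.5774, r_2=0.5176, r_3=0.5774, r_4=0.5176, r_5=1.0000, r_6=3.6235, r_7=4.0415 — all match ✓
No second candidate reproduces the full scan.

(x, y, θ) = (4.5, 1.5, 15°)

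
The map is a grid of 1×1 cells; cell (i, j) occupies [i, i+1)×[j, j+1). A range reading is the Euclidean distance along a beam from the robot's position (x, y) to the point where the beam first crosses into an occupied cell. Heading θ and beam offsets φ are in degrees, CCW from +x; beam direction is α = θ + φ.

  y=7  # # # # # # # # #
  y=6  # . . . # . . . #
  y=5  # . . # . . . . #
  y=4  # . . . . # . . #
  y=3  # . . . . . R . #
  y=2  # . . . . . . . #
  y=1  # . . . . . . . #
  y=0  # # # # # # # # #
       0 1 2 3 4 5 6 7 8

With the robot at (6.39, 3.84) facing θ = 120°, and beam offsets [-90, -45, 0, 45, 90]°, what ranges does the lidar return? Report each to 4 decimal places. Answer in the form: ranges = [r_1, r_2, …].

ranges = [1.8591, 3.2715, 0.7800, 0.6182, 5.6800]

beam 1: φ=-90°, α=30°
  dir = (cos 30°, sin 30°) = (0.8660, 0.5000); from cell (6,3)
  next x-line at t=0.7044, next y-line at t=0.3200; Δt_x=1.1547, Δt_y=2.0000
    y: enter (6,4) at t=0.3200
    x: enter (7,4) at t=0.7044
    x: enter (8,4) at t=1.8591 ← occupied
  → r_1 = 1.8591
beam 2: φ=-45°, α=75°
  dir = (cos 75°, sin 75°) = (0.2588, 0.9659); from cell (6,3)
  next x-line at t=2.3569, next y-line at t=0.1656; Δt_x=3.8637, Δt_y=1.0353
    y: enter (6,4) at t=0.1656
    y: enter (6,5) at t=1.2009
    y: enter (6,6) at t=2.2362
    x: enter (7,6) at t=2.3569
    y: enter (7,7) at t=3.2715 ← occupied
  → r_2 = 3.2715
beam 3: φ=0°, α=120°
  dir = (cos 120°, sin 120°) = (-0.5000, 0.8660); from cell (6,3)
  next x-line at t=0.7800, next y-line at t=0.1848; Δt_x=2.0000, Δt_y=1.1547
    y: enter (6,4) at t=0.1848
    x: enter (5,4) at t=0.7800 ← occupied
  → r_3 = 0.7800
beam 4: φ=45°, α=165°
  dir = (cos 165°, sin 165°) = (-0.9659, 0.2588); from cell (6,3)
  next x-line at t=0.4038, next y-line at t=0.6182; Δt_x=1.0353, Δt_y=3.8637
    x: enter (5,3) at t=0.4038
    y: enter (5,4) at t=0.6182 ← occupied
  → r_4 = 0.6182
beam 5: φ=90°, α=210°
  dir = (cos 210°, sin 210°) = (-0.8660, -0.5000); from cell (6,3)
  next x-line at t=0.4503, next y-line at t=1.6800; Δt_x=1.1547, Δt_y=2.0000
    x: enter (5,3) at t=0.4503
    x: enter (4,3) at t=1.6050
    y: enter (4,2) at t=1.6800
    x: enter (3,2) at t=2.7597
    y: enter (3,1) at t=3.6800
    x: enter (2,1) at t=3.9144
    x: enter (1,1) at t=5.0691
    y: enter (1,0) at t=5.6800 ← occupied
  → r_5 = 5.6800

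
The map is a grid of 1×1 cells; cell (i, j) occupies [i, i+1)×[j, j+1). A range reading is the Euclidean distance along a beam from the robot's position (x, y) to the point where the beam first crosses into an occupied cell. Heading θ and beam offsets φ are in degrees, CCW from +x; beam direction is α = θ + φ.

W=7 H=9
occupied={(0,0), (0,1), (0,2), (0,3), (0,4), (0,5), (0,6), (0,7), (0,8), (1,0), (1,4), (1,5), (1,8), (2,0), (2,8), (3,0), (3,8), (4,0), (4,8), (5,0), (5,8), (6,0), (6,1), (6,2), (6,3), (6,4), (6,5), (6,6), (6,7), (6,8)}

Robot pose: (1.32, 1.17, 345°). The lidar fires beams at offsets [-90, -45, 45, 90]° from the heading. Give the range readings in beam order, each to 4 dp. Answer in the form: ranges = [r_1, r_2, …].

beam 1: φ=-90°, α=255°
  cosα=-0.2588 sinα=-0.9659 | (1,1) | tMaxX 1.2364 tMaxY 0.1760 | tΔX 3.8637 tΔY 1.0353
    t=0.1760 [y] (1,0) — stop
  → r_1 = 0.1760
beam 2: φ=-45°, α=300°
  cosα=0.5000 sinα=-0.8660 | (1,1) | tMaxX 1.3600 tMaxY 0.1963 | tΔX 2.0000 tΔY 1.1547
    t=0.1963 [y] (1,0) — stop
  → r_2 = 0.1963
beam 3: φ=45°, α=30°
  cosα=0.8660 sinα=0.5000 | (1,1) | tMaxX 0.7852 tMaxY 1.6600 | tΔX 1.1547 tΔY 2.0000
    t=0.7852 [x] (2,1)
    t=1.6600 [y] (2,2)
    t=1.9399 [x] (3,2)
    t=3.0946 [x] (4,2)
    t=3.6600 [y] (4,3)
    t=4.2493 [x] (5,3)
    t=5.4040 [x] (6,3) — stop
  → r_3 = 5.4040
beam 4: φ=90°, α=75°
  cosα=0.2588 sinα=0.9659 | (1,1) | tMaxX 2.6273 tMaxY 0.8593 | tΔX 3.8637 tΔY 1.0353
    t=0.8593 [y] (1,2)
    t=1.8946 [y] (1,3)
    t=2.6273 [x] (2,3)
    t=2.9298 [y] (2,4)
    t=3.9651 [y] (2,5)
    t=5.0004 [y] (2,6)
    t=6.0357 [y] (2,7)
    t=6.4910 [x] (3,7)
    t=7.0709 [y] (3,8) — stop
  → r_4 = 7.0709

ranges = [0.1760, 0.1963, 5.4040, 7.0709]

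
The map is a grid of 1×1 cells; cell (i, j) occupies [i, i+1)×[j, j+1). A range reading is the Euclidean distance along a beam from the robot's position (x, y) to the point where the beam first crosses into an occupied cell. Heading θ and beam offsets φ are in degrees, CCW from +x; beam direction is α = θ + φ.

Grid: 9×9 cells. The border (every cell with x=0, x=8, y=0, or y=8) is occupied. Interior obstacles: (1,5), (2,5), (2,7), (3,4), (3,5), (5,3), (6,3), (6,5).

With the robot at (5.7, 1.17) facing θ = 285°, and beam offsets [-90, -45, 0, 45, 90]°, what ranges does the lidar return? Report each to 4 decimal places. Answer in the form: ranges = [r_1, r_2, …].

beam 1: φ=-90°, α=195°
  dir = (cos 195°, sin 195°) = (-0.9659, -0.2588); from cell (5,1)
  next x-line at t=0.7247, next y-line at t=0.6568; Δt_x=1.0353, Δt_y=3.8637
    y: enter (5,0) at t=0.6568 ← occupied
  → r_1 = 0.6568
beam 2: φ=-45°, α=240°
  dir = (cos 240°, sin 240°) = (-0.5000, -0.8660); from cell (5,1)
  next x-line at t=1.4000, next y-line at t=0.1963; Δt_x=2.0000, Δt_y=1.1547
    y: enter (5,0) at t=0.1963 ← occupied
  → r_2 = 0.1963
beam 3: φ=0°, α=285°
  dir = (cos 285°, sin 285°) = (0.2588, -0.9659); from cell (5,1)
  next x-line at t=1.1591, next y-line at t=0.1760; Δt_x=3.8637, Δt_y=1.0353
    y: enter (5,0) at t=0.1760 ← occupied
  → r_3 = 0.1760
beam 4: φ=45°, α=330°
  dir = (cos 330°, sin 330°) = (0.8660, -0.5000); from cell (5,1)
  next x-line at t=0.3464, next y-line at t=0.3400; Δt_x=1.1547, Δt_y=2.0000
    y: enter (5,0) at t=0.3400 ← occupied
  → r_4 = 0.3400
beam 5: φ=90°, α=15°
  dir = (cos 15°, sin 15°) = (0.9659, 0.2588); from cell (5,1)
  next x-line at t=0.3106, next y-line at t=3.2069; Δt_x=1.0353, Δt_y=3.8637
    x: enter (6,1) at t=0.3106
    x: enter (7,1) at t=1.3459
    x: enter (8,1) at t=2.3811 ← occupied
  → r_5 = 2.3811

ranges = [0.6568, 0.1963, 0.1760, 0.3400, 2.3811]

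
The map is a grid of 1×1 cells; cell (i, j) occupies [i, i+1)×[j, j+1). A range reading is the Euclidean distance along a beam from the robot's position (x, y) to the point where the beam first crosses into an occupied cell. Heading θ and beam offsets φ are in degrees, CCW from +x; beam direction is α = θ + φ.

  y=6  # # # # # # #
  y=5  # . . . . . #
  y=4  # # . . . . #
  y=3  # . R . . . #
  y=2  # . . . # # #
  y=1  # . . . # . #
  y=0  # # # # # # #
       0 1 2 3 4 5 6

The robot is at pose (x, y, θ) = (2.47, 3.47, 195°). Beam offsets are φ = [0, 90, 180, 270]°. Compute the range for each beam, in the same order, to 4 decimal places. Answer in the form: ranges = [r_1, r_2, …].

ranges = [1.5219, 2.5571, 3.6545, 2.6192]

beam 1: φ=0°, α=195°
  dir = (cos 195°, sin 195°) = (-0.9659, -0.2588); from cell (2,3)
  next x-line at t=0.4866, next y-line at t=1.8159; Δt_x=1.0353, Δt_y=3.8637
    x: enter (1,3) at t=0.4866
    x: enter (0,3) at t=1.5219 ← occupied
  → r_1 = 1.5219
beam 2: φ=90°, α=285°
  dir = (cos 285°, sin 285°) = (0.2588, -0.9659); from cell (2,3)
  next x-line at t=2.0478, next y-line at t=0.4866; Δt_x=3.8637, Δt_y=1.0353
    y: enter (2,2) at t=0.4866
    y: enter (2,1) at t=1.5219
    x: enter (3,1) at t=2.0478
    y: enter (3,0) at t=2.5571 ← occupied
  → r_2 = 2.5571
beam 3: φ=180°, α=15°
  dir = (cos 15°, sin 15°) = (0.9659, 0.2588); from cell (2,3)
  next x-line at t=0.5487, next y-line at t=2.0478; Δt_x=1.0353, Δt_y=3.8637
    x: enter (3,3) at t=0.5487
    x: enter (4,3) at t=1.5840
    y: enter (4,4) at t=2.0478
    x: enter (5,4) at t=2.6192
    x: enter (6,4) at t=3.6545 ← occupied
  → r_3 = 3.6545
beam 4: φ=270°, α=105°
  dir = (cos 105°, sin 105°) = (-0.2588, 0.9659); from cell (2,3)
  next x-line at t=1.8159, next y-line at t=0.5487; Δt_x=3.8637, Δt_y=1.0353
    y: enter (2,4) at t=0.5487
    y: enter (2,5) at t=1.5840
    x: enter (1,5) at t=1.8159
    y: enter (1,6) at t=2.6192 ← occupied
  → r_4 = 2.6192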